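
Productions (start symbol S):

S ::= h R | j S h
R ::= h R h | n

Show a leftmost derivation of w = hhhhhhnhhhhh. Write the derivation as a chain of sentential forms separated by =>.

S => hR   [S ::= h R]
hR => hhRh   [R ::= h R h]
hhRh => hhhRhh   [R ::= h R h]
hhhRhh => hhhhRhhh   [R ::= h R h]
hhhhRhhh => hhhhhRhhhh   [R ::= h R h]
hhhhhRhhhh => hhhhhhRhhhhh   [R ::= h R h]
hhhhhhRhhhhh => hhhhhhnhhhhh   [R ::= n]

S=>hR=>hhRh=>hhhRhh=>hhhhRhhh=>hhhhhRhhhh=>hhhhhhRhhhhh=>hhhhhhnhhhhh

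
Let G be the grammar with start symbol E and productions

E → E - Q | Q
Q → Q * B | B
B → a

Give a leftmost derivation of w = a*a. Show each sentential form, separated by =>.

E=>Q=>Q*B=>B*B=>a*B=>a*a

E => Q   [E → Q]
Q => Q*B   [Q → Q * B]
Q*B => B*B   [Q → B]
B*B => a*B   [B → a]
a*B => a*a   [B → a]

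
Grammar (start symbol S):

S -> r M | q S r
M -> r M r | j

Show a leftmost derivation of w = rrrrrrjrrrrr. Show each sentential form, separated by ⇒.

S ⇒ rM ⇒ rrMr ⇒ rrrMrr ⇒ rrrrMrrr ⇒ rrrrrMrrrr ⇒ rrrrrrMrrrrr ⇒ rrrrrrjrrrrr

S ⇒ rM   [S -> r M]
rM ⇒ rrMr   [M -> r M r]
rrMr ⇒ rrrMrr   [M -> r M r]
rrrMrr ⇒ rrrrMrrr   [M -> r M r]
rrrrMrrr ⇒ rrrrrMrrrr   [M -> r M r]
rrrrrMrrrr ⇒ rrrrrrMrrrrr   [M -> r M r]
rrrrrrMrrrrr ⇒ rrrrrrjrrrrr   [M -> j]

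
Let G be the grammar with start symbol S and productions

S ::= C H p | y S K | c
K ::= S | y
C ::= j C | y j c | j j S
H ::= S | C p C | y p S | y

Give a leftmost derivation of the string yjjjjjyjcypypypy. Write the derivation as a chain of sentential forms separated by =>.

S=>ySK=>yCHpK=>yjjSHpK=>yjjCHpHpK=>yjjjjSHpHpK=>yjjjjCHpHpHpK=>yjjjjjCHpHpHpK=>yjjjjjyjcHpHpHpK=>yjjjjjyjcypHpHpK=>yjjjjjyjcypypHpK=>yjjjjjyjcypypypK=>yjjjjjyjcypypypy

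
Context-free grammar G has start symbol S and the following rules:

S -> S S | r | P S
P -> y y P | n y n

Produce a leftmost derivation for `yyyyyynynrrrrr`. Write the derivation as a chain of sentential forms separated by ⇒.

S ⇒ SS   [S -> S S]
SS ⇒ SSS   [S -> S S]
SSS ⇒ SSSS   [S -> S S]
SSSS ⇒ PSSSS   [S -> P S]
PSSSS ⇒ yyPSSSS   [P -> y y P]
yyPSSSS ⇒ yyyyPSSSS   [P -> y y P]
yyyyPSSSS ⇒ yyyyyyPSSSS   [P -> y y P]
yyyyyyPSSSS ⇒ yyyyyynynSSSS   [P -> n y n]
yyyyyynynSSSS ⇒ yyyyyynynSSSSS   [S -> S S]
yyyyyynynSSSSS ⇒ yyyyyynynrSSSS   [S -> r]
yyyyyynynrSSSS ⇒ yyyyyynynrrSSS   [S -> r]
yyyyyynynrrSSS ⇒ yyyyyynynrrrSS   [S -> r]
yyyyyynynrrrSS ⇒ yyyyyynynrrrrS   [S -> r]
yyyyyynynrrrrS ⇒ yyyyyynynrrrrr   [S -> r]

S ⇒ SS ⇒ SSS ⇒ SSSS ⇒ PSSSS ⇒ yyPSSSS ⇒ yyyyPSSSS ⇒ yyyyyyPSSSS ⇒ yyyyyynynSSSS ⇒ yyyyyynynSSSSS ⇒ yyyyyynynrSSSS ⇒ yyyyyynynrrSSS ⇒ yyyyyynynrrrSS ⇒ yyyyyynynrrrrS ⇒ yyyyyynynrrrrr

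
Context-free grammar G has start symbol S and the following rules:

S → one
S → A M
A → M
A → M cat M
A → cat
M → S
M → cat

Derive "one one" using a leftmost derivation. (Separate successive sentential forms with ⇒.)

S ⇒ A M   [S → A M]
A M ⇒ M M   [A → M]
M M ⇒ S M   [M → S]
S M ⇒ one M   [S → one]
one M ⇒ one S   [M → S]
one S ⇒ one one   [S → one]

S ⇒ A M ⇒ M M ⇒ S M ⇒ one M ⇒ one S ⇒ one one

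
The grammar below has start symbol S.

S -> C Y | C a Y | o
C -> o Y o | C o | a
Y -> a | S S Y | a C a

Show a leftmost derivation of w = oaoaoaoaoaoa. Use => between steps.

S => CY => oYoY => oaCaoY => oaoYoaoY => oaoSSYoaoY => oaoCYSYoaoY => oaoCoYSYoaoY => oaoaoYSYoaoY => oaoaoaSYoaoY => oaoaoaoYoaoY => oaoaoaoaoaoY => oaoaoaoaoaoa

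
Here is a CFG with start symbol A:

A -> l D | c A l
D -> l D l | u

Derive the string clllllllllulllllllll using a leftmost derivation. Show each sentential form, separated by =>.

A=>cAl=>clDl=>cllDll=>clllDlll=>cllllDllll=>clllllDlllll=>cllllllDllllll=>clllllllDlllllll=>cllllllllDllllllll=>clllllllllDlllllllll=>clllllllllulllllllll

A => cAl   [A -> c A l]
cAl => clDl   [A -> l D]
clDl => cllDll   [D -> l D l]
cllDll => clllDlll   [D -> l D l]
clllDlll => cllllDllll   [D -> l D l]
cllllDllll => clllllDlllll   [D -> l D l]
clllllDlllll => cllllllDllllll   [D -> l D l]
cllllllDllllll => clllllllDlllllll   [D -> l D l]
clllllllDlllllll => cllllllllDllllllll   [D -> l D l]
cllllllllDllllllll => clllllllllDlllllllll   [D -> l D l]
clllllllllDlllllllll => clllllllllulllllllll   [D -> u]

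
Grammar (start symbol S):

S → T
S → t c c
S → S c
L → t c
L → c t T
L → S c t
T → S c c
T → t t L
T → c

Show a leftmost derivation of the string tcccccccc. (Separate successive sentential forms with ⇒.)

S ⇒ Sc   [S → S c]
Sc ⇒ Tc   [S → T]
Tc ⇒ Sccc   [T → S c c]
Sccc ⇒ Scccc   [S → S c]
Scccc ⇒ Sccccc   [S → S c]
Sccccc ⇒ Scccccc   [S → S c]
Scccccc ⇒ tcccccccc   [S → t c c]

S ⇒ Sc ⇒ Tc ⇒ Sccc ⇒ Scccc ⇒ Sccccc ⇒ Scccccc ⇒ tcccccccc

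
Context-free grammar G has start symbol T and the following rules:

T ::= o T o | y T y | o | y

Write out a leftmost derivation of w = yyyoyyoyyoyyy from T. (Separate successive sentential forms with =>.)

T => yTy   [T ::= y T y]
yTy => yyTyy   [T ::= y T y]
yyTyy => yyyTyyy   [T ::= y T y]
yyyTyyy => yyyoToyyy   [T ::= o T o]
yyyoToyyy => yyyoyTyoyyy   [T ::= y T y]
yyyoyTyoyyy => yyyoyyTyyoyyy   [T ::= y T y]
yyyoyyTyyoyyy => yyyoyyoyyoyyy   [T ::= o]

T=>yTy=>yyTyy=>yyyTyyy=>yyyoToyyy=>yyyoyTyoyyy=>yyyoyyTyyoyyy=>yyyoyyoyyoyyy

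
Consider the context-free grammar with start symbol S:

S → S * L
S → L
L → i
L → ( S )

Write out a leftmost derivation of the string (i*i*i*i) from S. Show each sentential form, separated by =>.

S=>L=>(S)=>(S*L)=>(S*L*L)=>(S*L*L*L)=>(L*L*L*L)=>(i*L*L*L)=>(i*i*L*L)=>(i*i*i*L)=>(i*i*i*i)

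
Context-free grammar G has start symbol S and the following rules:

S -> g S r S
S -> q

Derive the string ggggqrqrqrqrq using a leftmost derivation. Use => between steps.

S => gSrS => ggSrSrS => gggSrSrSrS => ggggSrSrSrSrS => ggggqrSrSrSrS => ggggqrqrSrSrS => ggggqrqrqrSrS => ggggqrqrqrqrS => ggggqrqrqrqrq

S => gSrS   [S -> g S r S]
gSrS => ggSrSrS   [S -> g S r S]
ggSrSrS => gggSrSrSrS   [S -> g S r S]
gggSrSrSrS => ggggSrSrSrSrS   [S -> g S r S]
ggggSrSrSrSrS => ggggqrSrSrSrS   [S -> q]
ggggqrSrSrSrS => ggggqrqrSrSrS   [S -> q]
ggggqrqrSrSrS => ggggqrqrqrSrS   [S -> q]
ggggqrqrqrSrS => ggggqrqrqrqrS   [S -> q]
ggggqrqrqrqrS => ggggqrqrqrqrq   [S -> q]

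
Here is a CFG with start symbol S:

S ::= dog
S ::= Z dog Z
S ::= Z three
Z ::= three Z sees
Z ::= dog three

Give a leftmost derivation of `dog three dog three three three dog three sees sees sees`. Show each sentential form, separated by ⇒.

S ⇒ Z dog Z ⇒ dog three dog Z ⇒ dog three dog three Z sees ⇒ dog three dog three three Z sees sees ⇒ dog three dog three three three Z sees sees sees ⇒ dog three dog three three three dog three sees sees sees

S ⇒ Z dog Z   [S ::= Z dog Z]
Z dog Z ⇒ dog three dog Z   [Z ::= dog three]
dog three dog Z ⇒ dog three dog three Z sees   [Z ::= three Z sees]
dog three dog three Z sees ⇒ dog three dog three three Z sees sees   [Z ::= three Z sees]
dog three dog three three Z sees sees ⇒ dog three dog three three three Z sees sees sees   [Z ::= three Z sees]
dog three dog three three three Z sees sees sees ⇒ dog three dog three three three dog three sees sees sees   [Z ::= dog three]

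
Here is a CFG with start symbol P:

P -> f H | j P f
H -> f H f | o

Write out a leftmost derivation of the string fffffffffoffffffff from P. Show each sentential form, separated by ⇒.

P ⇒ fH   [P -> f H]
fH ⇒ ffHf   [H -> f H f]
ffHf ⇒ fffHff   [H -> f H f]
fffHff ⇒ ffffHfff   [H -> f H f]
ffffHfff ⇒ fffffHffff   [H -> f H f]
fffffHffff ⇒ ffffffHfffff   [H -> f H f]
ffffffHfffff ⇒ fffffffHffffff   [H -> f H f]
fffffffHffffff ⇒ ffffffffHfffffff   [H -> f H f]
ffffffffHfffffff ⇒ fffffffffHffffffff   [H -> f H f]
fffffffffHffffffff ⇒ fffffffffoffffffff   [H -> o]

P ⇒ fH ⇒ ffHf ⇒ fffHff ⇒ ffffHfff ⇒ fffffHffff ⇒ ffffffHfffff ⇒ fffffffHffffff ⇒ ffffffffHfffffff ⇒ fffffffffHffffffff ⇒ fffffffffoffffffff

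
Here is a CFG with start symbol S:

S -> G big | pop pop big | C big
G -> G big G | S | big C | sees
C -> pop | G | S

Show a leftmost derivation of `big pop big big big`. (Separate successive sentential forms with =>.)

S => C big => S big => C big big => S big big => G big big big => big C big big big => big pop big big big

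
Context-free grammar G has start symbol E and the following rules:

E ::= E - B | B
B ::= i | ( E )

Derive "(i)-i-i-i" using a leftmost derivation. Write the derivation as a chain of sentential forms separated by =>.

E => E-B => E-B-B => E-B-B-B => B-B-B-B => (E)-B-B-B => (B)-B-B-B => (i)-B-B-B => (i)-i-B-B => (i)-i-i-B => (i)-i-i-i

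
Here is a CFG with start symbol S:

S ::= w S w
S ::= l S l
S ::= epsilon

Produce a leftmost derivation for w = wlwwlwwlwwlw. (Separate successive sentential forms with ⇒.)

S ⇒ wSw   [S ::= w S w]
wSw ⇒ wlSlw   [S ::= l S l]
wlSlw ⇒ wlwSwlw   [S ::= w S w]
wlwSwlw ⇒ wlwwSwwlw   [S ::= w S w]
wlwwSwwlw ⇒ wlwwlSlwwlw   [S ::= l S l]
wlwwlSlwwlw ⇒ wlwwlwSwlwwlw   [S ::= w S w]
wlwwlwSwlwwlw ⇒ wlwwlwwlwwlw   [S ::= epsilon]

S ⇒ wSw ⇒ wlSlw ⇒ wlwSwlw ⇒ wlwwSwwlw ⇒ wlwwlSlwwlw ⇒ wlwwlwSwlwwlw ⇒ wlwwlwwlwwlw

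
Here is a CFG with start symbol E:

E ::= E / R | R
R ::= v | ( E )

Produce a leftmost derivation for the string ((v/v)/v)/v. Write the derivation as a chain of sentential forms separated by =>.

E => E/R => R/R => (E)/R => (E/R)/R => (R/R)/R => ((E)/R)/R => ((E/R)/R)/R => ((R/R)/R)/R => ((v/R)/R)/R => ((v/v)/R)/R => ((v/v)/v)/R => ((v/v)/v)/v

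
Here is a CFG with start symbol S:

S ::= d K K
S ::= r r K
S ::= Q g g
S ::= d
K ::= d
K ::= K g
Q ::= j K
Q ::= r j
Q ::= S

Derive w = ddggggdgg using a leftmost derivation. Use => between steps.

S => dKK   [S ::= d K K]
dKK => dKgK   [K ::= K g]
dKgK => dKggK   [K ::= K g]
dKggK => dKgggK   [K ::= K g]
dKgggK => dKggggK   [K ::= K g]
dKggggK => ddggggK   [K ::= d]
ddggggK => ddggggKg   [K ::= K g]
ddggggKg => ddggggKgg   [K ::= K g]
ddggggKgg => ddggggdgg   [K ::= d]

S => dKK => dKgK => dKggK => dKgggK => dKggggK => ddggggK => ddggggKg => ddggggKgg => ddggggdgg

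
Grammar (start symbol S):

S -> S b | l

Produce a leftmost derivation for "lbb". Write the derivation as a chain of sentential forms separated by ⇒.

S ⇒ Sb ⇒ Sbb ⇒ lbb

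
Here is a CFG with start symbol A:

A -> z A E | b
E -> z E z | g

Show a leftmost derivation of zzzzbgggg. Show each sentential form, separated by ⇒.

A ⇒ zAE   [A -> z A E]
zAE ⇒ zzAEE   [A -> z A E]
zzAEE ⇒ zzzAEEE   [A -> z A E]
zzzAEEE ⇒ zzzzAEEEE   [A -> z A E]
zzzzAEEEE ⇒ zzzzbEEEE   [A -> b]
zzzzbEEEE ⇒ zzzzbgEEE   [E -> g]
zzzzbgEEE ⇒ zzzzbggEE   [E -> g]
zzzzbggEE ⇒ zzzzbgggE   [E -> g]
zzzzbgggE ⇒ zzzzbgggg   [E -> g]

A ⇒ zAE ⇒ zzAEE ⇒ zzzAEEE ⇒ zzzzAEEEE ⇒ zzzzbEEEE ⇒ zzzzbgEEE ⇒ zzzzbggEE ⇒ zzzzbgggE ⇒ zzzzbgggg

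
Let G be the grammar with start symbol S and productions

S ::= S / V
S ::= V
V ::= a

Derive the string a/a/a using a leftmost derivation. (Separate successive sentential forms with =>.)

S => S/V   [S ::= S / V]
S/V => S/V/V   [S ::= S / V]
S/V/V => V/V/V   [S ::= V]
V/V/V => a/V/V   [V ::= a]
a/V/V => a/a/V   [V ::= a]
a/a/V => a/a/a   [V ::= a]

S => S/V => S/V/V => V/V/V => a/V/V => a/a/V => a/a/a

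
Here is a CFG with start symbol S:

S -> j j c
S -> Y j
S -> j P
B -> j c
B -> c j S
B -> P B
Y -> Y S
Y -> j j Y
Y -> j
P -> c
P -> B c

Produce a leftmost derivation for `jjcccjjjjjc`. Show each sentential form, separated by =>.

S=>jP=>jBc=>jPBc=>jBcBc=>jjccBc=>jjcccjSc=>jjcccjYjc=>jjcccjjjYjc=>jjcccjjjjjc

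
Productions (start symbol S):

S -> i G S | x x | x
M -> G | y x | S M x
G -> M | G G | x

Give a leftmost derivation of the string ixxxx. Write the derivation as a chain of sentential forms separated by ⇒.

S ⇒ iGS   [S -> i G S]
iGS ⇒ iGGS   [G -> G G]
iGGS ⇒ iGGGS   [G -> G G]
iGGGS ⇒ ixGGS   [G -> x]
ixGGS ⇒ ixxGS   [G -> x]
ixxGS ⇒ ixxxS   [G -> x]
ixxxS ⇒ ixxxx   [S -> x]

S ⇒ iGS ⇒ iGGS ⇒ iGGGS ⇒ ixGGS ⇒ ixxGS ⇒ ixxxS ⇒ ixxxx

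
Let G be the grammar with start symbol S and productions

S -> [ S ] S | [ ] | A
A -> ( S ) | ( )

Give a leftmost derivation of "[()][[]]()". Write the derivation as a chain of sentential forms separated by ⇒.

S⇒[S]S⇒[A]S⇒[()]S⇒[()][S]S⇒[()][[]]S⇒[()][[]]A⇒[()][[]]()

S ⇒ [S]S   [S -> [ S ] S]
[S]S ⇒ [A]S   [S -> A]
[A]S ⇒ [()]S   [A -> ( )]
[()]S ⇒ [()][S]S   [S -> [ S ] S]
[()][S]S ⇒ [()][[]]S   [S -> [ ]]
[()][[]]S ⇒ [()][[]]A   [S -> A]
[()][[]]A ⇒ [()][[]]()   [A -> ( )]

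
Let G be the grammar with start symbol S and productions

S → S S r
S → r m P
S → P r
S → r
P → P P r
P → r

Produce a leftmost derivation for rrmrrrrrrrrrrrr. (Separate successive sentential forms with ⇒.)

S ⇒ SSr   [S → S S r]
SSr ⇒ rSr   [S → r]
rSr ⇒ rrmPr   [S → r m P]
rrmPr ⇒ rrmPPrr   [P → P P r]
rrmPPrr ⇒ rrmrPrr   [P → r]
rrmrPrr ⇒ rrmrPPrrr   [P → P P r]
rrmrPPrrr ⇒ rrmrrPrrr   [P → r]
rrmrrPrrr ⇒ rrmrrPPrrrr   [P → P P r]
rrmrrPPrrrr ⇒ rrmrrPPrPrrrr   [P → P P r]
rrmrrPPrPrrrr ⇒ rrmrrrPrPrrrr   [P → r]
rrmrrrPrPrrrr ⇒ rrmrrrPPrrPrrrr   [P → P P r]
rrmrrrPPrrPrrrr ⇒ rrmrrrrPrrPrrrr   [P → r]
rrmrrrrPrrPrrrr ⇒ rrmrrrrrrrPrrrr   [P → r]
rrmrrrrrrrPrrrr ⇒ rrmrrrrrrrrrrrr   [P → r]

S⇒SSr⇒rSr⇒rrmPr⇒rrmPPrr⇒rrmrPrr⇒rrmrPPrrr⇒rrmrrPrrr⇒rrmrrPPrrrr⇒rrmrrPPrPrrrr⇒rrmrrrPrPrrrr⇒rrmrrrPPrrPrrrr⇒rrmrrrrPrrPrrrr⇒rrmrrrrrrrPrrrr⇒rrmrrrrrrrrrrrr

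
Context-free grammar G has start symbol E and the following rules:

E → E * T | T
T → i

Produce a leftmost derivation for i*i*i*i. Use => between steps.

E => E*T   [E → E * T]
E*T => E*T*T   [E → E * T]
E*T*T => E*T*T*T   [E → E * T]
E*T*T*T => T*T*T*T   [E → T]
T*T*T*T => i*T*T*T   [T → i]
i*T*T*T => i*i*T*T   [T → i]
i*i*T*T => i*i*i*T   [T → i]
i*i*i*T => i*i*i*i   [T → i]

E => E*T => E*T*T => E*T*T*T => T*T*T*T => i*T*T*T => i*i*T*T => i*i*i*T => i*i*i*i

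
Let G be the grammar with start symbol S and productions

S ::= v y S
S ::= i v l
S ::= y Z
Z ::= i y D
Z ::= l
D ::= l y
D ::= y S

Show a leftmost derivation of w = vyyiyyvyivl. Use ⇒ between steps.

S ⇒ vyS ⇒ vyyZ ⇒ vyyiyD ⇒ vyyiyyS ⇒ vyyiyyvyS ⇒ vyyiyyvyivl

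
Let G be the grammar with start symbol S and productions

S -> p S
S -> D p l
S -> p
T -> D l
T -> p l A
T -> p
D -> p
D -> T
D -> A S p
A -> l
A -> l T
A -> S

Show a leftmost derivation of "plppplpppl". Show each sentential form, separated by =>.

S => pS => pDpl => pASppl => plTSppl => plDlSppl => plASplSppl => plSSplSppl => plpSplSppl => plppplSppl => plppplpppl

S => pS   [S -> p S]
pS => pDpl   [S -> D p l]
pDpl => pASppl   [D -> A S p]
pASppl => plTSppl   [A -> l T]
plTSppl => plDlSppl   [T -> D l]
plDlSppl => plASplSppl   [D -> A S p]
plASplSppl => plSSplSppl   [A -> S]
plSSplSppl => plpSplSppl   [S -> p]
plpSplSppl => plppplSppl   [S -> p]
plppplSppl => plppplpppl   [S -> p]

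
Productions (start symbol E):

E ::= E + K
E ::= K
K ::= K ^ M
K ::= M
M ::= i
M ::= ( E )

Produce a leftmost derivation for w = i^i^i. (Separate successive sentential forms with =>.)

E => K => K^M => K^M^M => M^M^M => i^M^M => i^i^M => i^i^i

E => K   [E ::= K]
K => K^M   [K ::= K ^ M]
K^M => K^M^M   [K ::= K ^ M]
K^M^M => M^M^M   [K ::= M]
M^M^M => i^M^M   [M ::= i]
i^M^M => i^i^M   [M ::= i]
i^i^M => i^i^i   [M ::= i]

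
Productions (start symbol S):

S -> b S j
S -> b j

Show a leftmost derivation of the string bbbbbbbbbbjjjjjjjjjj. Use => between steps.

S => bSj => bbSjj => bbbSjjj => bbbbSjjjj => bbbbbSjjjjj => bbbbbbSjjjjjj => bbbbbbbSjjjjjjj => bbbbbbbbSjjjjjjjj => bbbbbbbbbSjjjjjjjjj => bbbbbbbbbbjjjjjjjjjj

S => bSj   [S -> b S j]
bSj => bbSjj   [S -> b S j]
bbSjj => bbbSjjj   [S -> b S j]
bbbSjjj => bbbbSjjjj   [S -> b S j]
bbbbSjjjj => bbbbbSjjjjj   [S -> b S j]
bbbbbSjjjjj => bbbbbbSjjjjjj   [S -> b S j]
bbbbbbSjjjjjj => bbbbbbbSjjjjjjj   [S -> b S j]
bbbbbbbSjjjjjjj => bbbbbbbbSjjjjjjjj   [S -> b S j]
bbbbbbbbSjjjjjjjj => bbbbbbbbbSjjjjjjjjj   [S -> b S j]
bbbbbbbbbSjjjjjjjjj => bbbbbbbbbbjjjjjjjjjj   [S -> b j]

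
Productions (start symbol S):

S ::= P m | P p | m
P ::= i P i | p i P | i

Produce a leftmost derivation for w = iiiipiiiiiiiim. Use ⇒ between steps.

S⇒Pm⇒iPim⇒iiPiim⇒iiiPiiim⇒iiiiPiiiim⇒iiiipiPiiiim⇒iiiipiiPiiiiim⇒iiiipiiiiiiiim

S ⇒ Pm   [S ::= P m]
Pm ⇒ iPim   [P ::= i P i]
iPim ⇒ iiPiim   [P ::= i P i]
iiPiim ⇒ iiiPiiim   [P ::= i P i]
iiiPiiim ⇒ iiiiPiiiim   [P ::= i P i]
iiiiPiiiim ⇒ iiiipiPiiiim   [P ::= p i P]
iiiipiPiiiim ⇒ iiiipiiPiiiiim   [P ::= i P i]
iiiipiiPiiiiim ⇒ iiiipiiiiiiiim   [P ::= i]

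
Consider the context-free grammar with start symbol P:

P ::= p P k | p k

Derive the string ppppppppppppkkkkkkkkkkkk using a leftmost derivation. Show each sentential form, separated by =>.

P=>pPk=>ppPkk=>pppPkkk=>ppppPkkkk=>pppppPkkkkk=>ppppppPkkkkkk=>pppppppPkkkkkkk=>ppppppppPkkkkkkkk=>pppppppppPkkkkkkkkk=>ppppppppppPkkkkkkkkkk=>pppppppppppPkkkkkkkkkkk=>ppppppppppppkkkkkkkkkkkk

P => pPk   [P ::= p P k]
pPk => ppPkk   [P ::= p P k]
ppPkk => pppPkkk   [P ::= p P k]
pppPkkk => ppppPkkkk   [P ::= p P k]
ppppPkkkk => pppppPkkkkk   [P ::= p P k]
pppppPkkkkk => ppppppPkkkkkk   [P ::= p P k]
ppppppPkkkkkk => pppppppPkkkkkkk   [P ::= p P k]
pppppppPkkkkkkk => ppppppppPkkkkkkkk   [P ::= p P k]
ppppppppPkkkkkkkk => pppppppppPkkkkkkkkk   [P ::= p P k]
pppppppppPkkkkkkkkk => ppppppppppPkkkkkkkkkk   [P ::= p P k]
ppppppppppPkkkkkkkkkk => pppppppppppPkkkkkkkkkkk   [P ::= p P k]
pppppppppppPkkkkkkkkkkk => ppppppppppppkkkkkkkkkkkk   [P ::= p k]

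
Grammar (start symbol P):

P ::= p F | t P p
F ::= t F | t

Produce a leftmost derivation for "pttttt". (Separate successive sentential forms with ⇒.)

P ⇒ pF   [P ::= p F]
pF ⇒ ptF   [F ::= t F]
ptF ⇒ pttF   [F ::= t F]
pttF ⇒ ptttF   [F ::= t F]
ptttF ⇒ pttttF   [F ::= t F]
pttttF ⇒ pttttt   [F ::= t]

P ⇒ pF ⇒ ptF ⇒ pttF ⇒ ptttF ⇒ pttttF ⇒ pttttt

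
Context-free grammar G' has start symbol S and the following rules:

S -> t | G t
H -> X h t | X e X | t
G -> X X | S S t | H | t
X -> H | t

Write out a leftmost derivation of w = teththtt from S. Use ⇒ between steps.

S⇒Gt⇒Ht⇒Xhtt⇒Hhtt⇒XeXhtt⇒teXhtt⇒teHhtt⇒teXhthtt⇒teththtt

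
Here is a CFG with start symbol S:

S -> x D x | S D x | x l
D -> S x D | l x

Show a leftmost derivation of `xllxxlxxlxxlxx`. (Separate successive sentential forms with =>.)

S => SDx => SDxDx => SDxDxDx => SDxDxDxDx => xlDxDxDxDx => xllxxDxDxDx => xllxxlxxDxDx => xllxxlxxlxxDx => xllxxlxxlxxlxx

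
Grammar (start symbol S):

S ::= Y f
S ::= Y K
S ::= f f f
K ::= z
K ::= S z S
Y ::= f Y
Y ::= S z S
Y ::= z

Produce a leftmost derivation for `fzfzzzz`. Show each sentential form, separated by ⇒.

S⇒YK⇒fYK⇒fSzSK⇒fYfzSK⇒fzfzSK⇒fzfzYKK⇒fzfzzKK⇒fzfzzzK⇒fzfzzzz

S ⇒ YK   [S ::= Y K]
YK ⇒ fYK   [Y ::= f Y]
fYK ⇒ fSzSK   [Y ::= S z S]
fSzSK ⇒ fYfzSK   [S ::= Y f]
fYfzSK ⇒ fzfzSK   [Y ::= z]
fzfzSK ⇒ fzfzYKK   [S ::= Y K]
fzfzYKK ⇒ fzfzzKK   [Y ::= z]
fzfzzKK ⇒ fzfzzzK   [K ::= z]
fzfzzzK ⇒ fzfzzzz   [K ::= z]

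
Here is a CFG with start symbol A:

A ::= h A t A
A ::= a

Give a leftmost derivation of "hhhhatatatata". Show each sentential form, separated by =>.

A => hAtA => hhAtAtA => hhhAtAtAtA => hhhhAtAtAtAtA => hhhhatAtAtAtA => hhhhatatAtAtA => hhhhatatatAtA => hhhhatatatatA => hhhhatatatata

A => hAtA   [A ::= h A t A]
hAtA => hhAtAtA   [A ::= h A t A]
hhAtAtA => hhhAtAtAtA   [A ::= h A t A]
hhhAtAtAtA => hhhhAtAtAtAtA   [A ::= h A t A]
hhhhAtAtAtAtA => hhhhatAtAtAtA   [A ::= a]
hhhhatAtAtAtA => hhhhatatAtAtA   [A ::= a]
hhhhatatAtAtA => hhhhatatatAtA   [A ::= a]
hhhhatatatAtA => hhhhatatatatA   [A ::= a]
hhhhatatatatA => hhhhatatatata   [A ::= a]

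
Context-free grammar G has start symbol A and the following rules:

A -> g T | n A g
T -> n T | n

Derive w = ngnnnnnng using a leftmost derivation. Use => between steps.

A=>nAg=>ngTg=>ngnTg=>ngnnTg=>ngnnnTg=>ngnnnnTg=>ngnnnnnTg=>ngnnnnnng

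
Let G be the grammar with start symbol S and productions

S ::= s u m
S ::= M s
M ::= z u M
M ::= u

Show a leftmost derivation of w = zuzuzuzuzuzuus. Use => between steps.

S=>Ms=>zuMs=>zuzuMs=>zuzuzuMs=>zuzuzuzuMs=>zuzuzuzuzuMs=>zuzuzuzuzuzuMs=>zuzuzuzuzuzuus

S => Ms   [S ::= M s]
Ms => zuMs   [M ::= z u M]
zuMs => zuzuMs   [M ::= z u M]
zuzuMs => zuzuzuMs   [M ::= z u M]
zuzuzuMs => zuzuzuzuMs   [M ::= z u M]
zuzuzuzuMs => zuzuzuzuzuMs   [M ::= z u M]
zuzuzuzuzuMs => zuzuzuzuzuzuMs   [M ::= z u M]
zuzuzuzuzuzuMs => zuzuzuzuzuzuus   [M ::= u]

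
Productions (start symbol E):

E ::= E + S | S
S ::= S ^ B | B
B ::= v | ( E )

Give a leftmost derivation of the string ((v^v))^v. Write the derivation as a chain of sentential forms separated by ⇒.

E ⇒ S   [E ::= S]
S ⇒ S^B   [S ::= S ^ B]
S^B ⇒ B^B   [S ::= B]
B^B ⇒ (E)^B   [B ::= ( E )]
(E)^B ⇒ (S)^B   [E ::= S]
(S)^B ⇒ (B)^B   [S ::= B]
(B)^B ⇒ ((E))^B   [B ::= ( E )]
((E))^B ⇒ ((S))^B   [E ::= S]
((S))^B ⇒ ((S^B))^B   [S ::= S ^ B]
((S^B))^B ⇒ ((B^B))^B   [S ::= B]
((B^B))^B ⇒ ((v^B))^B   [B ::= v]
((v^B))^B ⇒ ((v^v))^B   [B ::= v]
((v^v))^B ⇒ ((v^v))^v   [B ::= v]

E⇒S⇒S^B⇒B^B⇒(E)^B⇒(S)^B⇒(B)^B⇒((E))^B⇒((S))^B⇒((S^B))^B⇒((B^B))^B⇒((v^B))^B⇒((v^v))^B⇒((v^v))^v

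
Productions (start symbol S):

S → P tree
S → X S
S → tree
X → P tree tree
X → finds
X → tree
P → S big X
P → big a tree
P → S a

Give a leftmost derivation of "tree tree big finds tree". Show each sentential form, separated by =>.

S => X S => tree S => tree P tree => tree S big X tree => tree tree big X tree => tree tree big finds tree

S => X S   [S → X S]
X S => tree S   [X → tree]
tree S => tree P tree   [S → P tree]
tree P tree => tree S big X tree   [P → S big X]
tree S big X tree => tree tree big X tree   [S → tree]
tree tree big X tree => tree tree big finds tree   [X → finds]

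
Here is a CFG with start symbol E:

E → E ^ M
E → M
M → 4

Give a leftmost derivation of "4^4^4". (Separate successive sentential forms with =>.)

E => E^M   [E → E ^ M]
E^M => E^M^M   [E → E ^ M]
E^M^M => M^M^M   [E → M]
M^M^M => 4^M^M   [M → 4]
4^M^M => 4^4^M   [M → 4]
4^4^M => 4^4^4   [M → 4]

E => E^M => E^M^M => M^M^M => 4^M^M => 4^4^M => 4^4^4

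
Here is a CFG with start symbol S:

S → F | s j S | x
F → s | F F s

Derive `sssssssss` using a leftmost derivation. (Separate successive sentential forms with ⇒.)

S ⇒ F ⇒ FFs ⇒ sFs ⇒ sFFss ⇒ sFFsFss ⇒ sFFsFsFss ⇒ ssFsFsFss ⇒ ssssFsFss ⇒ ssssssFss ⇒ sssssssss

S ⇒ F   [S → F]
F ⇒ FFs   [F → F F s]
FFs ⇒ sFs   [F → s]
sFs ⇒ sFFss   [F → F F s]
sFFss ⇒ sFFsFss   [F → F F s]
sFFsFss ⇒ sFFsFsFss   [F → F F s]
sFFsFsFss ⇒ ssFsFsFss   [F → s]
ssFsFsFss ⇒ ssssFsFss   [F → s]
ssssFsFss ⇒ ssssssFss   [F → s]
ssssssFss ⇒ sssssssss   [F → s]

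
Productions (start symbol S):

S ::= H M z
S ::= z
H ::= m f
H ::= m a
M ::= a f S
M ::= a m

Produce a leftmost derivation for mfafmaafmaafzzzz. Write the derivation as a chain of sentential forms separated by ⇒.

S ⇒ HMz   [S ::= H M z]
HMz ⇒ mfMz   [H ::= m f]
mfMz ⇒ mfafSz   [M ::= a f S]
mfafSz ⇒ mfafHMzz   [S ::= H M z]
mfafHMzz ⇒ mfafmaMzz   [H ::= m a]
mfafmaMzz ⇒ mfafmaafSzz   [M ::= a f S]
mfafmaafSzz ⇒ mfafmaafHMzzz   [S ::= H M z]
mfafmaafHMzzz ⇒ mfafmaafmaMzzz   [H ::= m a]
mfafmaafmaMzzz ⇒ mfafmaafmaafSzzz   [M ::= a f S]
mfafmaafmaafSzzz ⇒ mfafmaafmaafzzzz   [S ::= z]

S⇒HMz⇒mfMz⇒mfafSz⇒mfafHMzz⇒mfafmaMzz⇒mfafmaafSzz⇒mfafmaafHMzzz⇒mfafmaafmaMzzz⇒mfafmaafmaafSzzz⇒mfafmaafmaafzzzz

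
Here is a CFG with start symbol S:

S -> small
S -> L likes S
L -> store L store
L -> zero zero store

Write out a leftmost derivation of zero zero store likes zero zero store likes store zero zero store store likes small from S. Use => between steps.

S => L likes S   [S -> L likes S]
L likes S => zero zero store likes S   [L -> zero zero store]
zero zero store likes S => zero zero store likes L likes S   [S -> L likes S]
zero zero store likes L likes S => zero zero store likes zero zero store likes S   [L -> zero zero store]
zero zero store likes zero zero store likes S => zero zero store likes zero zero store likes L likes S   [S -> L likes S]
zero zero store likes zero zero store likes L likes S => zero zero store likes zero zero store likes store L store likes S   [L -> store L store]
zero zero store likes zero zero store likes store L store likes S => zero zero store likes zero zero store likes store zero zero store store likes S   [L -> zero zero store]
zero zero store likes zero zero store likes store zero zero store store likes S => zero zero store likes zero zero store likes store zero zero store store likes small   [S -> small]

S => L likes S => zero zero store likes S => zero zero store likes L likes S => zero zero store likes zero zero store likes S => zero zero store likes zero zero store likes L likes S => zero zero store likes zero zero store likes store L store likes S => zero zero store likes zero zero store likes store zero zero store store likes S => zero zero store likes zero zero store likes store zero zero store store likes small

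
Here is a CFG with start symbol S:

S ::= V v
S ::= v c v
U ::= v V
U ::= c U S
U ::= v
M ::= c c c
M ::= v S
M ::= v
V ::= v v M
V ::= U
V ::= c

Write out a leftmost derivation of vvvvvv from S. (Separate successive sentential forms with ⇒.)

S ⇒ Vv ⇒ vvMv ⇒ vvvSv ⇒ vvvVvv ⇒ vvvUvv ⇒ vvvvvv

S ⇒ Vv   [S ::= V v]
Vv ⇒ vvMv   [V ::= v v M]
vvMv ⇒ vvvSv   [M ::= v S]
vvvSv ⇒ vvvVvv   [S ::= V v]
vvvVvv ⇒ vvvUvv   [V ::= U]
vvvUvv ⇒ vvvvvv   [U ::= v]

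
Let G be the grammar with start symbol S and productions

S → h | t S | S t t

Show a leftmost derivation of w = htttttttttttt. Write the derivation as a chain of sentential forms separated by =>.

S=>Stt=>Stttt=>Stttttt=>Stttttttt=>Stttttttttt=>Stttttttttttt=>htttttttttttt

S => Stt   [S → S t t]
Stt => Stttt   [S → S t t]
Stttt => Stttttt   [S → S t t]
Stttttt => Stttttttt   [S → S t t]
Stttttttt => Stttttttttt   [S → S t t]
Stttttttttt => Stttttttttttt   [S → S t t]
Stttttttttttt => htttttttttttt   [S → h]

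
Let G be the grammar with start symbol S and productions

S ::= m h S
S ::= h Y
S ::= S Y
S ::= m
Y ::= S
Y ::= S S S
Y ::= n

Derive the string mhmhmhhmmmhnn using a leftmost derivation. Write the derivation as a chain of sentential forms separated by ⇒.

S ⇒ mhS ⇒ mhmhS ⇒ mhmhSY ⇒ mhmhSYY ⇒ mhmhmhSYY ⇒ mhmhmhhYYY ⇒ mhmhmhhSYY ⇒ mhmhmhhmYY ⇒ mhmhmhhmSSSY ⇒ mhmhmhhmmSSY ⇒ mhmhmhhmmmSY ⇒ mhmhmhhmmmhYY ⇒ mhmhmhhmmmhnY ⇒ mhmhmhhmmmhnn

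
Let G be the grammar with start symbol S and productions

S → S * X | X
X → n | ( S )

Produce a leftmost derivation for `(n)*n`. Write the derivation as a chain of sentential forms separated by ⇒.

S⇒S*X⇒X*X⇒(S)*X⇒(X)*X⇒(n)*X⇒(n)*n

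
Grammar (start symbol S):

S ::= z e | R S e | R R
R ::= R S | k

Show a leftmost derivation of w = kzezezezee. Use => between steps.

S=>RSe=>RSSe=>RSSSe=>RSSSSe=>kSSSSe=>kzeSSSe=>kzezeSSe=>kzezezeSe=>kzezezezee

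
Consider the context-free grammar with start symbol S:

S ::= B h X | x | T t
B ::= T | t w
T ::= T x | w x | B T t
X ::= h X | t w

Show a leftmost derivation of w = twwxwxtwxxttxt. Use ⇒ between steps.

S⇒Tt⇒Txt⇒BTtxt⇒twTtxt⇒twBTttxt⇒twTTttxt⇒twBTtTttxt⇒twTTtTttxt⇒twwxTtTttxt⇒twwxwxtTttxt⇒twwxwxtTxttxt⇒twwxwxtwxxttxt

S ⇒ Tt   [S ::= T t]
Tt ⇒ Txt   [T ::= T x]
Txt ⇒ BTtxt   [T ::= B T t]
BTtxt ⇒ twTtxt   [B ::= t w]
twTtxt ⇒ twBTttxt   [T ::= B T t]
twBTttxt ⇒ twTTttxt   [B ::= T]
twTTttxt ⇒ twBTtTttxt   [T ::= B T t]
twBTtTttxt ⇒ twTTtTttxt   [B ::= T]
twTTtTttxt ⇒ twwxTtTttxt   [T ::= w x]
twwxTtTttxt ⇒ twwxwxtTttxt   [T ::= w x]
twwxwxtTttxt ⇒ twwxwxtTxttxt   [T ::= T x]
twwxwxtTxttxt ⇒ twwxwxtwxxttxt   [T ::= w x]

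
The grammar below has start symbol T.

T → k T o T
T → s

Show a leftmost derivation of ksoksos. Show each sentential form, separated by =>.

T => kToT   [T → k T o T]
kToT => ksoT   [T → s]
ksoT => ksokToT   [T → k T o T]
ksokToT => ksoksoT   [T → s]
ksoksoT => ksoksos   [T → s]

T=>kToT=>ksoT=>ksokToT=>ksoksoT=>ksoksos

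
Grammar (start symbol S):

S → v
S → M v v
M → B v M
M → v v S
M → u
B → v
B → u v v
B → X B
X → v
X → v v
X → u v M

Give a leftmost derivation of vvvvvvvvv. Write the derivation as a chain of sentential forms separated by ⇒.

S ⇒ Mvv ⇒ BvMvv ⇒ XBvMvv ⇒ vvBvMvv ⇒ vvvvMvv ⇒ vvvvvvSvv ⇒ vvvvvvvvv

S ⇒ Mvv   [S → M v v]
Mvv ⇒ BvMvv   [M → B v M]
BvMvv ⇒ XBvMvv   [B → X B]
XBvMvv ⇒ vvBvMvv   [X → v v]
vvBvMvv ⇒ vvvvMvv   [B → v]
vvvvMvv ⇒ vvvvvvSvv   [M → v v S]
vvvvvvSvv ⇒ vvvvvvvvv   [S → v]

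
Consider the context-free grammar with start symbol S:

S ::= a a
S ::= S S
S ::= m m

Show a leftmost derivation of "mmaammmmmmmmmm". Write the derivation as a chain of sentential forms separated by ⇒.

S ⇒ SS   [S ::= S S]
SS ⇒ SSS   [S ::= S S]
SSS ⇒ SSSS   [S ::= S S]
SSSS ⇒ mmSSS   [S ::= m m]
mmSSS ⇒ mmaaSS   [S ::= a a]
mmaaSS ⇒ mmaaSSS   [S ::= S S]
mmaaSSS ⇒ mmaammSS   [S ::= m m]
mmaammSS ⇒ mmaammSSS   [S ::= S S]
mmaammSSS ⇒ mmaammSSSS   [S ::= S S]
mmaammSSSS ⇒ mmaammmmSSS   [S ::= m m]
mmaammmmSSS ⇒ mmaammmmmmSS   [S ::= m m]
mmaammmmmmSS ⇒ mmaammmmmmmmS   [S ::= m m]
mmaammmmmmmmS ⇒ mmaammmmmmmmmm   [S ::= m m]

S ⇒ SS ⇒ SSS ⇒ SSSS ⇒ mmSSS ⇒ mmaaSS ⇒ mmaaSSS ⇒ mmaammSS ⇒ mmaammSSS ⇒ mmaammSSSS ⇒ mmaammmmSSS ⇒ mmaammmmmmSS ⇒ mmaammmmmmmmS ⇒ mmaammmmmmmmmm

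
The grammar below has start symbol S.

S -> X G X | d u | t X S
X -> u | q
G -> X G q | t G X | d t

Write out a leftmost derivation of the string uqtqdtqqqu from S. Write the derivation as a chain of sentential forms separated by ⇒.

S ⇒ XGX ⇒ uGX ⇒ uXGqX ⇒ uqGqX ⇒ uqtGXqX ⇒ uqtXGqXqX ⇒ uqtqGqXqX ⇒ uqtqdtqXqX ⇒ uqtqdtqqqX ⇒ uqtqdtqqqu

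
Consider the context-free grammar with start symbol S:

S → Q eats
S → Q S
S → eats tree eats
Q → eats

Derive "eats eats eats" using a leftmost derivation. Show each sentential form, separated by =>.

S => Q S => eats S => eats Q eats => eats eats eats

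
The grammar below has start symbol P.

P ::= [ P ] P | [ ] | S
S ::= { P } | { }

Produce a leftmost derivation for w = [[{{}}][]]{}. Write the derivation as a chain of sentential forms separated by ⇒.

P⇒[P]P⇒[[P]P]P⇒[[S]P]P⇒[[{P}]P]P⇒[[{S}]P]P⇒[[{{}}]P]P⇒[[{{}}][]]P⇒[[{{}}][]]S⇒[[{{}}][]]{}

P ⇒ [P]P   [P ::= [ P ] P]
[P]P ⇒ [[P]P]P   [P ::= [ P ] P]
[[P]P]P ⇒ [[S]P]P   [P ::= S]
[[S]P]P ⇒ [[{P}]P]P   [S ::= { P }]
[[{P}]P]P ⇒ [[{S}]P]P   [P ::= S]
[[{S}]P]P ⇒ [[{{}}]P]P   [S ::= { }]
[[{{}}]P]P ⇒ [[{{}}][]]P   [P ::= [ ]]
[[{{}}][]]P ⇒ [[{{}}][]]S   [P ::= S]
[[{{}}][]]S ⇒ [[{{}}][]]{}   [S ::= { }]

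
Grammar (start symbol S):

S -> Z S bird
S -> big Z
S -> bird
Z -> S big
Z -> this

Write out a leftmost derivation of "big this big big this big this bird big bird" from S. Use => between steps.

S => Z S bird => S big S bird => big Z big S bird => big this big S bird => big this big big Z bird => big this big big S big bird => big this big big Z S bird big bird => big this big big this S bird big bird => big this big big this big Z bird big bird => big this big big this big this bird big bird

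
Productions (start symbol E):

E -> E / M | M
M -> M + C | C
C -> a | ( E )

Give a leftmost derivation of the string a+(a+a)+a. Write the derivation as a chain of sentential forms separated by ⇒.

E ⇒ M ⇒ M+C ⇒ M+C+C ⇒ C+C+C ⇒ a+C+C ⇒ a+(E)+C ⇒ a+(M)+C ⇒ a+(M+C)+C ⇒ a+(C+C)+C ⇒ a+(a+C)+C ⇒ a+(a+a)+C ⇒ a+(a+a)+a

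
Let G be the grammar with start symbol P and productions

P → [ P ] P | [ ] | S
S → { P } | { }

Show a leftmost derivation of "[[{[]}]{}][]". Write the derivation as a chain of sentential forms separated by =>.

P => [P]P   [P → [ P ] P]
[P]P => [[P]P]P   [P → [ P ] P]
[[P]P]P => [[S]P]P   [P → S]
[[S]P]P => [[{P}]P]P   [S → { P }]
[[{P}]P]P => [[{[]}]P]P   [P → [ ]]
[[{[]}]P]P => [[{[]}]S]P   [P → S]
[[{[]}]S]P => [[{[]}]{}]P   [S → { }]
[[{[]}]{}]P => [[{[]}]{}][]   [P → [ ]]

P => [P]P => [[P]P]P => [[S]P]P => [[{P}]P]P => [[{[]}]P]P => [[{[]}]S]P => [[{[]}]{}]P => [[{[]}]{}][]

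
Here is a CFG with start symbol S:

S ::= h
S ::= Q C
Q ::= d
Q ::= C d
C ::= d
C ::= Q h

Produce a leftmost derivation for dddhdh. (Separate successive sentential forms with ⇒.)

S ⇒ QC   [S ::= Q C]
QC ⇒ dC   [Q ::= d]
dC ⇒ dQh   [C ::= Q h]
dQh ⇒ dCdh   [Q ::= C d]
dCdh ⇒ dQhdh   [C ::= Q h]
dQhdh ⇒ dCdhdh   [Q ::= C d]
dCdhdh ⇒ dddhdh   [C ::= d]

S ⇒ QC ⇒ dC ⇒ dQh ⇒ dCdh ⇒ dQhdh ⇒ dCdhdh ⇒ dddhdh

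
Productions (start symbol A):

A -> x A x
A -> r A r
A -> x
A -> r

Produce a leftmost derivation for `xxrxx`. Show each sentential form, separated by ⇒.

A ⇒ xAx ⇒ xxAxx ⇒ xxrxx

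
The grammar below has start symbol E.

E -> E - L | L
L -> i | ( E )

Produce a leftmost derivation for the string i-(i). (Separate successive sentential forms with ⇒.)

E ⇒ E-L ⇒ L-L ⇒ i-L ⇒ i-(E) ⇒ i-(L) ⇒ i-(i)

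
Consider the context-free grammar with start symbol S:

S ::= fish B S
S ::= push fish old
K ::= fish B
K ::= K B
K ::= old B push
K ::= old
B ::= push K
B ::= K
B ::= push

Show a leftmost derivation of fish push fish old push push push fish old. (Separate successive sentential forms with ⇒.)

S ⇒ fish B S ⇒ fish push K S ⇒ fish push K B S ⇒ fish push K B B S ⇒ fish push fish B B B S ⇒ fish push fish K B B S ⇒ fish push fish old B B S ⇒ fish push fish old push B S ⇒ fish push fish old push push S ⇒ fish push fish old push push push fish old

S ⇒ fish B S   [S ::= fish B S]
fish B S ⇒ fish push K S   [B ::= push K]
fish push K S ⇒ fish push K B S   [K ::= K B]
fish push K B S ⇒ fish push K B B S   [K ::= K B]
fish push K B B S ⇒ fish push fish B B B S   [K ::= fish B]
fish push fish B B B S ⇒ fish push fish K B B S   [B ::= K]
fish push fish K B B S ⇒ fish push fish old B B S   [K ::= old]
fish push fish old B B S ⇒ fish push fish old push B S   [B ::= push]
fish push fish old push B S ⇒ fish push fish old push push S   [B ::= push]
fish push fish old push push S ⇒ fish push fish old push push push fish old   [S ::= push fish old]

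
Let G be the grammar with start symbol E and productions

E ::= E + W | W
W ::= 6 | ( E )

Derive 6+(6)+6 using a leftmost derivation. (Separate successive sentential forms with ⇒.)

E ⇒ E+W ⇒ E+W+W ⇒ W+W+W ⇒ 6+W+W ⇒ 6+(E)+W ⇒ 6+(W)+W ⇒ 6+(6)+W ⇒ 6+(6)+6

E ⇒ E+W   [E ::= E + W]
E+W ⇒ E+W+W   [E ::= E + W]
E+W+W ⇒ W+W+W   [E ::= W]
W+W+W ⇒ 6+W+W   [W ::= 6]
6+W+W ⇒ 6+(E)+W   [W ::= ( E )]
6+(E)+W ⇒ 6+(W)+W   [E ::= W]
6+(W)+W ⇒ 6+(6)+W   [W ::= 6]
6+(6)+W ⇒ 6+(6)+6   [W ::= 6]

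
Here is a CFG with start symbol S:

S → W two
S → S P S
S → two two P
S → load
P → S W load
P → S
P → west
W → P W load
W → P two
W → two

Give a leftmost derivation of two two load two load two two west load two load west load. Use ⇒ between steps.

S ⇒ S P S   [S → S P S]
S P S ⇒ two two P P S   [S → two two P]
two two P P S ⇒ two two S W load P S   [P → S W load]
two two S W load P S ⇒ two two S P S W load P S   [S → S P S]
two two S P S W load P S ⇒ two two W two P S W load P S   [S → W two]
two two W two P S W load P S ⇒ two two P two two P S W load P S   [W → P two]
two two P two two P S W load P S ⇒ two two S W load two two P S W load P S   [P → S W load]
two two S W load two two P S W load P S ⇒ two two load W load two two P S W load P S   [S → load]
two two load W load two two P S W load P S ⇒ two two load two load two two P S W load P S   [W → two]
two two load two load two two P S W load P S ⇒ two two load two load two two west S W load P S   [P → west]
two two load two load two two west S W load P S ⇒ two two load two load two two west load W load P S   [S → load]
two two load two load two two west load W load P S ⇒ two two load two load two two west load two load P S   [W → two]
two two load two load two two west load two load P S ⇒ two two load two load two two west load two load west S   [P → west]
two two load two load two two west load two load west S ⇒ two two load two load two two west load two load west load   [S → load]

S ⇒ S P S ⇒ two two P P S ⇒ two two S W load P S ⇒ two two S P S W load P S ⇒ two two W two P S W load P S ⇒ two two P two two P S W load P S ⇒ two two S W load two two P S W load P S ⇒ two two load W load two two P S W load P S ⇒ two two load two load two two P S W load P S ⇒ two two load two load two two west S W load P S ⇒ two two load two load two two west load W load P S ⇒ two two load two load two two west load two load P S ⇒ two two load two load two two west load two load west S ⇒ two two load two load two two west load two load west load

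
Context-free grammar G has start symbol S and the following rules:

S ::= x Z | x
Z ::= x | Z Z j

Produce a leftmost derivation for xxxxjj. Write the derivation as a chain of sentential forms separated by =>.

S => xZ => xZZj => xxZj => xxZZjj => xxxZjj => xxxxjj

S => xZ   [S ::= x Z]
xZ => xZZj   [Z ::= Z Z j]
xZZj => xxZj   [Z ::= x]
xxZj => xxZZjj   [Z ::= Z Z j]
xxZZjj => xxxZjj   [Z ::= x]
xxxZjj => xxxxjj   [Z ::= x]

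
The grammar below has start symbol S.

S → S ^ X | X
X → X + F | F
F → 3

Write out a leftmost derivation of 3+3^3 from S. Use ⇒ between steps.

S ⇒ S^X ⇒ X^X ⇒ X+F^X ⇒ F+F^X ⇒ 3+F^X ⇒ 3+3^X ⇒ 3+3^F ⇒ 3+3^3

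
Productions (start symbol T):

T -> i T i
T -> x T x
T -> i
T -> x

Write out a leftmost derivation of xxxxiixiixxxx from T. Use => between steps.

T=>xTx=>xxTxx=>xxxTxxx=>xxxxTxxxx=>xxxxiTixxxx=>xxxxiiTiixxxx=>xxxxiixiixxxx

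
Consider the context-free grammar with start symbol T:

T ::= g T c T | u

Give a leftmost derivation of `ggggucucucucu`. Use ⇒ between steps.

T ⇒ gTcT   [T ::= g T c T]
gTcT ⇒ ggTcTcT   [T ::= g T c T]
ggTcTcT ⇒ gggTcTcTcT   [T ::= g T c T]
gggTcTcTcT ⇒ ggggTcTcTcTcT   [T ::= g T c T]
ggggTcTcTcTcT ⇒ ggggucTcTcTcT   [T ::= u]
ggggucTcTcTcT ⇒ ggggucucTcTcT   [T ::= u]
ggggucucTcTcT ⇒ ggggucucucTcT   [T ::= u]
ggggucucucTcT ⇒ ggggucucucucT   [T ::= u]
ggggucucucucT ⇒ ggggucucucucu   [T ::= u]

T⇒gTcT⇒ggTcTcT⇒gggTcTcTcT⇒ggggTcTcTcTcT⇒ggggucTcTcTcT⇒ggggucucTcTcT⇒ggggucucucTcT⇒ggggucucucucT⇒ggggucucucucu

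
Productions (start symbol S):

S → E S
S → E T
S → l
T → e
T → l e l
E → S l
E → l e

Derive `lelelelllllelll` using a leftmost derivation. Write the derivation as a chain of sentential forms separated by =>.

S => ES => leS => leES => leSlS => leETlS => leSlTlS => leESlTlS => leSlSlTlS => leETlSlTlS => leleTlSlTlS => lelelellSlTlS => lelelellllTlS => lelelelllllellS => lelelelllllelll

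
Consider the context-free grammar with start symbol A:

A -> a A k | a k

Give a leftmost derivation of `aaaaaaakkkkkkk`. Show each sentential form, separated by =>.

A => aAk   [A -> a A k]
aAk => aaAkk   [A -> a A k]
aaAkk => aaaAkkk   [A -> a A k]
aaaAkkk => aaaaAkkkk   [A -> a A k]
aaaaAkkkk => aaaaaAkkkkk   [A -> a A k]
aaaaaAkkkkk => aaaaaaAkkkkkk   [A -> a A k]
aaaaaaAkkkkkk => aaaaaaakkkkkkk   [A -> a k]

A => aAk => aaAkk => aaaAkkk => aaaaAkkkk => aaaaaAkkkkk => aaaaaaAkkkkkk => aaaaaaakkkkkkk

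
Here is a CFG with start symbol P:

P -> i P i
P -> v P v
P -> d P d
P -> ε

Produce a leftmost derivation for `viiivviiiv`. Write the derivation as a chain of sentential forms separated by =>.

P => vPv   [P -> v P v]
vPv => viPiv   [P -> i P i]
viPiv => viiPiiv   [P -> i P i]
viiPiiv => viiiPiiiv   [P -> i P i]
viiiPiiiv => viiivPviiiv   [P -> v P v]
viiivPviiiv => viiivviiiv   [P -> ε]

P => vPv => viPiv => viiPiiv => viiiPiiiv => viiivPviiiv => viiivviiiv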